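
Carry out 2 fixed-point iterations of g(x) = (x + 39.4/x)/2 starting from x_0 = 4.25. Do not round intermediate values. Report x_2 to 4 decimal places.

6.2942

x_1 = g(4.250000) = 6.760294
x_2 = g(6.760294) = 6.294221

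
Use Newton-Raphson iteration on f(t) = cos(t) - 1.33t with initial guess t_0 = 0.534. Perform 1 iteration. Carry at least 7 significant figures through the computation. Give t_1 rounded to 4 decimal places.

0.6159

Newton update: t ← t − f(t)/f'(t).
f'(t) = -sin(t) - 1.33
t_0 = 0.534000: f = 0.150558, f' = -1.838981 → t_1 = 0.534000 - (0.150558)/(-1.838981) = 0.615870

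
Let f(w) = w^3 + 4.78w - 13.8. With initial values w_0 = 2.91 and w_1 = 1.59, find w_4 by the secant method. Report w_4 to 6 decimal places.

f(w_0) = 24.751971, f(w_1) = -2.180121
w_2 = 1.590000 - (-2.180121)·(1.590000 - 2.910000)/(-2.180121 - (24.751971)) = 1.696852; f(w_2) = -0.803284
w_3 = 1.696852 - (-0.803284)·(1.696852 - 1.590000)/(-0.803284 - (-2.180121)) = 1.759193; f(w_3) = 0.053224
w_4 = 1.759193 - (0.053224)·(1.759193 - 1.696852)/(0.053224 - (-0.803284)) = 1.755319; f(w_4) = -0.001180

1.755319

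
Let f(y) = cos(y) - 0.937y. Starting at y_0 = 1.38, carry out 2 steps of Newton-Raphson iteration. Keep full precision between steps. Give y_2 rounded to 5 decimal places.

0.76810

f'(y) = -sin(y) - 0.937
y_0 = 1.380000: f = -1.103419, f' = -1.918854 → y_1 = 1.380000 - (-1.103419)/(-1.918854) = 0.804959
y_1 = 0.804959: f = -0.061106, f' = -1.657802 → y_2 = 0.804959 - (-0.061106)/(-1.657802) = 0.768099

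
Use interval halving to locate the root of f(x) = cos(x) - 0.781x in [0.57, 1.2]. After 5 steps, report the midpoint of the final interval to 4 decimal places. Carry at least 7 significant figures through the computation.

0.8555

f(0.570000) = 0.396731, f(1.200000) = -0.574842 (opposite signs)
step 1: m = 0.885000, f(m) = -0.057895 < 0 → root in [0.570000, 0.885000]
step 2: m = 0.727500, f(m) = 0.178662 > 0 → root in [0.727500, 0.885000]
step 3: m = 0.806250, f(m) = 0.062528 > 0 → root in [0.806250, 0.885000]
step 4: m = 0.845625, f(m) = 0.002831 > 0 → root in [0.845625, 0.885000]
step 5: m = 0.865313, f(m) = -0.027407 < 0 → root in [0.845625, 0.865313]
Midpoint of [0.845625, 0.865313] = 0.855469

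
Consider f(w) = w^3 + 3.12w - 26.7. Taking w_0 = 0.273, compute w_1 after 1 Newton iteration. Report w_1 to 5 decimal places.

f'(w) = 3w^2 + 3.12
w_0 = 0.273000: f = -25.827894, f' = 3.343587 → w_1 = 0.273000 - (-25.827894)/(3.343587) = 7.997606

7.99761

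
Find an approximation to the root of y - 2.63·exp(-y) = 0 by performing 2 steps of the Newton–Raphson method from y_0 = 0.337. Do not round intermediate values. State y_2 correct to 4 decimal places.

0.9804

Newton update: y ← y − f(y)/f'(y).
f'(y) = 1 + 2.63·exp(-y)
y_0 = 0.337000: f = -1.540580, f' = 2.877580 → y_1 = 0.337000 - (-1.540580)/(2.877580) = 0.872374
y_1 = 0.872374: f = -0.226857, f' = 2.099230 → y_2 = 0.872374 - (-0.226857)/(2.099230) = 0.980440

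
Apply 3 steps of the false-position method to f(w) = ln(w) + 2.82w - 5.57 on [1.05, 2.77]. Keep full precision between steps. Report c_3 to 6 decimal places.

f(1.050000) = -2.560210, f(2.770000) = 3.260247
step 1: c = 1.806566, f(c) = 0.115944 > 0 → new bracket [1.050000, 1.806566]
step 2: c = 1.773788, f(c) = 0.005199 > 0 → new bracket [1.050000, 1.773788]
step 3: c = 1.772321, f(c) = 0.000235 > 0 → new bracket [1.050000, 1.772321]

1.772321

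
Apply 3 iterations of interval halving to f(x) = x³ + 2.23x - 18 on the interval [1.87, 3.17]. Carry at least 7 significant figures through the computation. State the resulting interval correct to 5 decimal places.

f(1.870000) = -7.290697, f(3.170000) = 20.924113 (opposite signs)
step 1: m = 2.520000, f(m) = 3.622608 > 0 → root in [1.870000, 2.520000]
step 2: m = 2.195000, f(m) = -2.529585 < 0 → root in [2.195000, 2.520000]
step 3: m = 2.357500, f(m) = 0.359753 > 0 → root in [2.195000, 2.357500]

[2.19500, 2.35750]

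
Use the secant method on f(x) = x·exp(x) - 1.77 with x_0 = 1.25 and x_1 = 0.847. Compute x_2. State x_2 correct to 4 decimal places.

0.8123

Secant update: x_(k+1) = x_k − f(x_k)·(x_k − x_(k-1))/(f(x_k) − f(x_(k-1))).
f(x_0) = 2.592929, f(x_1) = 0.205745
x_2 = 0.847000 - (0.205745)·(0.847000 - 1.250000)/(0.205745 - (2.592929)) = 0.812267; f(x_2) = 0.060044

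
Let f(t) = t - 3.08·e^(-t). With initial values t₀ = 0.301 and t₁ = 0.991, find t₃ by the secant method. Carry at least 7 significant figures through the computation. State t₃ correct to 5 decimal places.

1.06315

f(t_0) = -1.978440, f(t_1) = -0.152312
t_2 = 0.991000 - (-0.152312)·(0.991000 - 0.301000)/(-0.152312 - (-1.978440)) = 1.048551; f(t_2) = -0.030820
t_3 = 1.048551 - (-0.030820)·(1.048551 - 0.991000)/(-0.030820 - (-0.152312)) = 1.063151; f(t_3) = -0.000577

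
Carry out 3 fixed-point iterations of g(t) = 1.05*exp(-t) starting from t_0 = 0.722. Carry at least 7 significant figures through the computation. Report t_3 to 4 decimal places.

0.5590

t_1 = g(0.722000) = 0.510069
t_2 = g(0.510069) = 0.630477
t_3 = g(0.630477) = 0.558955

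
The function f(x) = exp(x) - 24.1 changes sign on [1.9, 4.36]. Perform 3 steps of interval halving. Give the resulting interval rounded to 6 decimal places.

[3.130000, 3.437500]

f(1.900000) = -17.414106, f(4.360000) = 54.157134 (opposite signs)
step 1: m = 3.130000, f(m) = -1.226020 < 0 → root in [3.130000, 4.360000]
step 2: m = 3.745000, f(m) = 18.209007 > 0 → root in [3.130000, 3.745000]
step 3: m = 3.437500, f(m) = 7.009088 > 0 → root in [3.130000, 3.437500]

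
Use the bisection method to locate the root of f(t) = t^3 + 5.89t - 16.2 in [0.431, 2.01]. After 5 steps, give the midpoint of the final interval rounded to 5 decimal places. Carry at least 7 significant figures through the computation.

f(0.431000) = -13.581347, f(2.010000) = 3.759501 (opposite signs)
step 1: m = 1.220500, f(m) = -7.193173 < 0 → root in [1.220500, 2.010000]
step 2: m = 1.615250, f(m) = -2.471938 < 0 → root in [1.615250, 2.010000]
step 3: m = 1.812625, f(m) = 0.431939 > 0 → root in [1.615250, 1.812625]
step 4: m = 1.713937, f(m) = -1.070077 < 0 → root in [1.713937, 1.812625]
step 5: m = 1.763281, f(m) = -0.331949 < 0 → root in [1.763281, 1.812625]
Midpoint of [1.763281, 1.812625] = 1.787953

1.78795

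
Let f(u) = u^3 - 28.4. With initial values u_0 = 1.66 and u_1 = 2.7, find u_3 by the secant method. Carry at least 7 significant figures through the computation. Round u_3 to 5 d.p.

3.02178

f(u_0) = -23.825704, f(u_1) = -8.717000
u_2 = 2.700000 - (-8.717000)·(2.700000 - 1.660000)/(-8.717000 - (-23.825704)) = 3.300030; f(u_2) = 7.537989
u_3 = 3.300030 - (7.537989)·(3.300030 - 2.700000)/(7.537989 - (-8.717000)) = 3.021776; f(u_3) = -0.807772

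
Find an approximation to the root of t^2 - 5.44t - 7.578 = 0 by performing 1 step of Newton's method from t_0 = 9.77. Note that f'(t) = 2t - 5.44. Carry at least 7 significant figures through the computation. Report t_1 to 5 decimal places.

7.30716

t_0 = 9.770000: f = 34.726100, f' = 14.100000 → t_1 = 9.770000 - (34.726100)/(14.100000) = 7.307156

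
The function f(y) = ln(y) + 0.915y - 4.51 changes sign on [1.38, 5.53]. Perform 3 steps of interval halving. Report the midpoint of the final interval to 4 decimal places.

3.7144

f(1.380000) = -2.925217, f(5.530000) = 2.260138 (opposite signs)
step 1: m = 3.455000, f(m) = -0.108853 < 0 → root in [3.455000, 5.530000]
step 2: m = 4.492500, f(m) = 1.103047 > 0 → root in [3.455000, 4.492500]
step 3: m = 3.973750, f(m) = 0.505691 > 0 → root in [3.455000, 3.973750]
Midpoint of [3.455000, 3.973750] = 3.714375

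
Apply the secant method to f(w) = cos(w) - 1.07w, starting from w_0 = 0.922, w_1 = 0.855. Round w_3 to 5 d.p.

f(w_0) = -0.382312, f(w_1) = -0.258631
w_2 = 0.855000 - (-0.258631)·(0.855000 - 0.922000)/(-0.258631 - (-0.382312)) = 0.714895; f(w_2) = -0.009775
w_3 = 0.714895 - (-0.009775)·(0.714895 - 0.855000)/(-0.009775 - (-0.258631)) = 0.709391; f(w_3) = -0.000290

0.70939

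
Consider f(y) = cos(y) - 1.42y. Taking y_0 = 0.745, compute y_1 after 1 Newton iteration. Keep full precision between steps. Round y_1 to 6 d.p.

f'(y) = -sin(y) - 1.42
y_0 = 0.745000: f = -0.322812, f' = -2.097972 → y_1 = 0.745000 - (-0.322812)/(-2.097972) = 0.591131

0.591131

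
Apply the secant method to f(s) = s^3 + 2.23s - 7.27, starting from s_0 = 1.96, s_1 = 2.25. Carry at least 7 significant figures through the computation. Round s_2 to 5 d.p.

f(s_0) = 4.630336, f(s_1) = 9.138125
s_2 = 2.250000 - (9.138125)·(2.250000 - 1.960000)/(9.138125 - (4.630336)) = 1.662116; f(s_2) = 1.028331

1.66212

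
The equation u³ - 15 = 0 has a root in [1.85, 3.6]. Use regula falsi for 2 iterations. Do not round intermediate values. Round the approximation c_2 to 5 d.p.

2.37918

f(1.850000) = -8.668375, f(3.600000) = 31.656000
step 1: c = 2.226191, f(c) = -3.967165 < 0 → new bracket [2.226191, 3.600000]
step 2: c = 2.379185, f(c) = -1.532578 < 0 → new bracket [2.379185, 3.600000]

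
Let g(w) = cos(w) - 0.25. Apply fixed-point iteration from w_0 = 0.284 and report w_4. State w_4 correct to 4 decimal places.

0.5618

w_1 = g(0.284000) = 0.709942
w_2 = g(0.709942) = 0.508399
w_3 = g(0.508399) = 0.623525
w_4 = g(0.623525) = 0.561825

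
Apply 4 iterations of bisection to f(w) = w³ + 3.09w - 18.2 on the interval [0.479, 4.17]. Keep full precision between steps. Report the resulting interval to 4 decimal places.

[2.0938, 2.3245]

f(0.479000) = -16.609988, f(4.170000) = 67.197013 (opposite signs)
step 1: m = 2.324500, f(m) = 1.542676 > 0 → root in [0.479000, 2.324500]
step 2: m = 1.401750, f(m) = -11.114290 < 0 → root in [1.401750, 2.324500]
step 3: m = 1.863125, f(m) = -5.975599 < 0 → root in [1.863125, 2.324500]
step 4: m = 2.093813, f(m) = -2.550739 < 0 → root in [2.093813, 2.324500]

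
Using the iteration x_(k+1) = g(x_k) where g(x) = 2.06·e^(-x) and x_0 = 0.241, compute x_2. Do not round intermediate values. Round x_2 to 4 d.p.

x_1 = g(0.241000) = 1.618834
x_2 = g(1.618834) = 0.408147

0.4081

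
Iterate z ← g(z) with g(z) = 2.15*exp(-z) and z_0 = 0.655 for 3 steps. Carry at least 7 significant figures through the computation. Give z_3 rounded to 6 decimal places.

z_1 = g(0.655000) = 1.116800
z_2 = g(1.116800) = 0.703750
z_3 = g(0.703750) = 1.063663

1.063663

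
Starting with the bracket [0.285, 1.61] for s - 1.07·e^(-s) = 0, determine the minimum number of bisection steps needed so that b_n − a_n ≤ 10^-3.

Initial width b − a = 1.61 − 0.285 = 1.325000.
After n steps the width is (b−a)/2^n; need (b−a)/2^n ≤ 10^-3.
So n ≥ log₂(1.325000/10^-3) = log₂(1325.0000) ≈ 10.3718.
Hence n = 11.

11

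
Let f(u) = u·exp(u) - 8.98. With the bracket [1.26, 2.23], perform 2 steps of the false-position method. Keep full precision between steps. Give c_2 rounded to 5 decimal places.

False-position update: c = (a·f(b) − b·f(a))/(f(b) − f(a)); replace the endpoint whose sign matches f(c).
f(1.260000) = -4.537969, f(2.230000) = 11.758701
step 1: c = 1.530106, f(c) = -1.912950 < 0 → new bracket [1.530106, 2.230000]
step 2: c = 1.628036, f(c) = -0.687013 < 0 → new bracket [1.628036, 2.230000]

1.62804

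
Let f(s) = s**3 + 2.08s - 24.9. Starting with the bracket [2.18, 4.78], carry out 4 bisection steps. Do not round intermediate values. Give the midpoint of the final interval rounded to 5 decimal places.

2.74875

f(2.180000) = -10.005368, f(4.780000) = 94.257752 (opposite signs)
step 1: m = 3.480000, f(m) = 24.482592 > 0 → root in [2.180000, 3.480000]
step 2: m = 2.830000, f(m) = 3.651587 > 0 → root in [2.180000, 2.830000]
step 3: m = 2.505000, f(m) = -3.970662 < 0 → root in [2.505000, 2.830000]
step 4: m = 2.667500, f(m) = -0.370854 < 0 → root in [2.667500, 2.830000]
Midpoint of [2.667500, 2.830000] = 2.748750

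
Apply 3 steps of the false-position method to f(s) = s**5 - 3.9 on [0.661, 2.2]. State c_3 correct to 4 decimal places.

0.9627

f(0.661000) = -3.773815, f(2.200000) = 47.636320
step 1: c = 0.773972, f(c) = -3.622268 < 0 → new bracket [0.773972, 2.200000]
step 2: c = 0.874744, f(c) = -3.387840 < 0 → new bracket [0.874744, 2.200000]
step 3: c = 0.962737, f(c) = -3.072937 < 0 → new bracket [0.962737, 2.200000]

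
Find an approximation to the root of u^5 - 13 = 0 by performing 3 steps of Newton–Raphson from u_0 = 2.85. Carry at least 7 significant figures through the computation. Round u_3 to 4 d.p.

1.7378

f'(u) = 5u^4
u_0 = 2.850000: f = 175.028768, f' = 329.875031 → u_1 = 2.850000 - (175.028768)/(329.875031) = 2.319409
u_1 = 2.319409: f = 54.125350, f' = 144.703573 → u_2 = 2.319409 - (54.125350)/(144.703573) = 1.945366
u_2 = 1.945366: f = 14.861630, f' = 71.610255 → u_3 = 1.945366 - (14.861630)/(71.610255) = 1.737831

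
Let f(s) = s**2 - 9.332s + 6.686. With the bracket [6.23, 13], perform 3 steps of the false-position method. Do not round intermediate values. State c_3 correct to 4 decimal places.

8.3934

f(6.230000) = -12.639460, f(13.000000) = 54.370000
step 1: c = 7.506971, f(c) = -7.014439 < 0 → new bracket [7.506971, 13.000000]
step 2: c = 8.134663, f(c) = -3.053933 < 0 → new bracket [8.134663, 13.000000]
step 3: c = 8.393413, f(c) = -1.191952 < 0 → new bracket [8.393413, 13.000000]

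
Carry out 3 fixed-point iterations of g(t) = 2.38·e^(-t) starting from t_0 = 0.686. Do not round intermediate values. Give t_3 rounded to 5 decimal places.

1.16091

t_1 = g(0.686000) = 1.198536
t_2 = g(1.198536) = 0.717893
t_3 = g(0.717893) = 1.160914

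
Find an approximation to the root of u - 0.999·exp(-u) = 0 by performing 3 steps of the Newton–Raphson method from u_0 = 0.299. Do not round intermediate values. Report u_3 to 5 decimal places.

f'(u) = 1 + 0.999·exp(-u)
u_0 = 0.299000: f = -0.441818, f' = 1.740818 → u_1 = 0.299000 - (-0.441818)/(1.740818) = 0.552799
u_1 = 0.552799: f = -0.021963, f' = 1.574762 → u_2 = 0.552799 - (-0.021963)/(1.574762) = 0.566746
u_2 = 0.566746: f = -0.000056, f' = 1.566801 → u_3 = 0.566746 - (-0.000056)/(1.566801) = 0.566781

0.56678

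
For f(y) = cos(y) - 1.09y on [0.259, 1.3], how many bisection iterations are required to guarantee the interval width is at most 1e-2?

7

Initial width b − a = 1.3 − 0.259 = 1.041000.
After n steps the width is (b−a)/2^n; need (b−a)/2^n ≤ 1e-2.
So n ≥ log₂(1.041000/1e-2) = log₂(104.1000) ≈ 6.7018.
Hence n = 7.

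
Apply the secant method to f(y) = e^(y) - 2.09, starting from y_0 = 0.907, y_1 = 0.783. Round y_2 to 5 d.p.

Secant update: y_(k+1) = y_k − f(y_k)·(y_k − y_(k-1))/(f(y_k) − f(y_(k-1))).
f(y_0) = 0.386881, f(y_1) = 0.098027
y_2 = 0.783000 - (0.098027)·(0.783000 - 0.907000)/(0.098027 - (0.386881)) = 0.740919; f(y_2) = 0.007862

0.74092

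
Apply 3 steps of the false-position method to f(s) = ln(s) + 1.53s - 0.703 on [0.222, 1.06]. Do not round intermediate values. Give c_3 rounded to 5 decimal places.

0.70061

False-position update: c = (a·f(b) − b·f(a))/(f(b) − f(a)); replace the endpoint whose sign matches f(c).
f(0.222000) = -1.868418, f(1.060000) = 0.977069
step 1: c = 0.772252, f(c) = 0.220101 > 0 → new bracket [0.222000, 0.772252]
step 2: c = 0.714263, f(c) = 0.053318 > 0 → new bracket [0.222000, 0.714263]
step 3: c = 0.700605, f(c) = 0.013115 > 0 → new bracket [0.222000, 0.700605]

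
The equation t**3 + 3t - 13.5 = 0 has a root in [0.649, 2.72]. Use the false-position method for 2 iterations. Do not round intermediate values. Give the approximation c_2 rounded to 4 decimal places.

False-position update: c = (a·f(b) − b·f(a))/(f(b) − f(a)); replace the endpoint whose sign matches f(c).
f(0.649000) = -11.279641, f(2.720000) = 14.783648
step 1: c = 1.545285, f(c) = -5.174150 < 0 → new bracket [1.545285, 2.720000]
step 2: c = 1.849835, f(c) = -1.620561 < 0 → new bracket [1.849835, 2.720000]

1.8498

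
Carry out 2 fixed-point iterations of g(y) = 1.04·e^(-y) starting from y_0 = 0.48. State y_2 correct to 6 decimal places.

y_1 = g(0.480000) = 0.643535
y_2 = g(0.643535) = 0.546449

0.546449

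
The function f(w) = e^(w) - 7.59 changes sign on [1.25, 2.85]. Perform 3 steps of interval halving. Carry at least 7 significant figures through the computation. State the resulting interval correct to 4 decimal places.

[1.8500, 2.0500]

f(1.250000) = -4.099657, f(2.850000) = 9.697782 (opposite signs)
step 1: m = 2.050000, f(m) = 0.177901 > 0 → root in [1.250000, 2.050000]
step 2: m = 1.650000, f(m) = -2.383020 < 0 → root in [1.650000, 2.050000]
step 3: m = 1.850000, f(m) = -1.230180 < 0 → root in [1.850000, 2.050000]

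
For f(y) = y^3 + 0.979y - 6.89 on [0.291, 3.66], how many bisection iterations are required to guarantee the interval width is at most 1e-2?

9

Initial width b − a = 3.66 − 0.291 = 3.369000.
After n steps the width is (b−a)/2^n; need (b−a)/2^n ≤ 1e-2.
So n ≥ log₂(3.369000/1e-2) = log₂(336.9000) ≈ 8.3962.
Hence n = 9.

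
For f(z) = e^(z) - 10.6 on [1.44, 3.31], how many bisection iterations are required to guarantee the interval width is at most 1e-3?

11

Initial width b − a = 3.31 − 1.44 = 1.870000.
After n steps the width is (b−a)/2^n; need (b−a)/2^n ≤ 1e-3.
So n ≥ log₂(1.870000/1e-3) = log₂(1870.0000) ≈ 10.8688.
Hence n = 11.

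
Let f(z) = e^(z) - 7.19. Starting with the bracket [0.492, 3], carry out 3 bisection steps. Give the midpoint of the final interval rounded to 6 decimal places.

1.902750

f(0.492000) = -5.554416, f(3.000000) = 12.895537 (opposite signs)
step 1: m = 1.746000, f(m) = -1.458370 < 0 → root in [1.746000, 3.000000]
step 2: m = 2.373000, f(m) = 3.539533 > 0 → root in [1.746000, 2.373000]
step 3: m = 2.059500, f(m) = 0.652048 > 0 → root in [1.746000, 2.059500]
Midpoint of [1.746000, 2.059500] = 1.902750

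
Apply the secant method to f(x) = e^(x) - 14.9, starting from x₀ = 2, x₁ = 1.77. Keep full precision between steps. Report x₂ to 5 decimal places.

3.13787

Secant update: x_(k+1) = x_k − f(x_k)·(x_k − x_(k-1))/(f(x_k) − f(x_(k-1))).
f(x_0) = -7.510944, f(x_1) = -9.029147
x_2 = 1.770000 - (-9.029147)·(1.770000 - 2.000000)/(-9.029147 - (-7.510944)) = 3.137870; f(x_2) = 8.154704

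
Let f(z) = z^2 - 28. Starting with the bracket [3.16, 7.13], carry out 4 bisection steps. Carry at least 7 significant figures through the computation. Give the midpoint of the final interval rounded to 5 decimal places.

5.26906

f(3.160000) = -18.014400, f(7.130000) = 22.836900 (opposite signs)
step 1: m = 5.145000, f(m) = -1.528975 < 0 → root in [5.145000, 7.130000]
step 2: m = 6.137500, f(m) = 9.668906 > 0 → root in [5.145000, 6.137500]
step 3: m = 5.641250, f(m) = 3.823702 > 0 → root in [5.145000, 5.641250]
step 4: m = 5.393125, f(m) = 1.085797 > 0 → root in [5.145000, 5.393125]
Midpoint of [5.145000, 5.393125] = 5.269062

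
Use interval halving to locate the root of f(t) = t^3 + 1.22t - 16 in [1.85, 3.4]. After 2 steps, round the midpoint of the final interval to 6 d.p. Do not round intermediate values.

2.431250

f(1.850000) = -7.411375, f(3.400000) = 27.452000 (opposite signs)
step 1: m = 2.625000, f(m) = 5.290391 > 0 → root in [1.850000, 2.625000]
step 2: m = 2.237500, f(m) = -2.068416 < 0 → root in [2.237500, 2.625000]
Midpoint of [2.237500, 2.625000] = 2.431250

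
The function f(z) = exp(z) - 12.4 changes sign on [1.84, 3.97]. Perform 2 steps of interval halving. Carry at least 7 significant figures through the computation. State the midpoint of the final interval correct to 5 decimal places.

f(1.840000) = -6.103462, f(3.970000) = 40.584531 (opposite signs)
step 1: m = 2.905000, f(m) = 5.865244 > 0 → root in [1.840000, 2.905000]
step 2: m = 2.372500, f(m) = -1.675831 < 0 → root in [2.372500, 2.905000]
Midpoint of [2.372500, 2.905000] = 2.638750

2.63875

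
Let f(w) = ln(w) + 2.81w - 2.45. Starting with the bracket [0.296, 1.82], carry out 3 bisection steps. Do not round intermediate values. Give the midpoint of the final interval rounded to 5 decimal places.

0.96275

f(0.296000) = -2.835636, f(1.820000) = 3.263037 (opposite signs)
step 1: m = 1.058000, f(m) = 0.579360 > 0 → root in [0.296000, 1.058000]
step 2: m = 0.677000, f(m) = -0.937714 < 0 → root in [0.677000, 1.058000]
step 3: m = 0.867500, f(m) = -0.154465 < 0 → root in [0.867500, 1.058000]
Midpoint of [0.867500, 1.058000] = 0.962750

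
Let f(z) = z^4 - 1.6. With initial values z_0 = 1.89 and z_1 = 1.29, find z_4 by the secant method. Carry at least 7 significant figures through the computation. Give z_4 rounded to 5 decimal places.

Secant update: z_(k+1) = z_k − f(z_k)·(z_k − z_(k-1))/(f(z_k) − f(z_(k-1))).
f(z_0) = 11.159898, f(z_1) = 1.169229
z_2 = 1.290000 - (1.169229)·(1.290000 - 1.890000)/(1.169229 - (11.159898)) = 1.219781; f(z_2) = 0.613743
z_3 = 1.219781 - (0.613743)·(1.219781 - 1.290000)/(0.613743 - (1.169229)) = 1.142197; f(z_3) = 0.102020
z_4 = 1.142197 - (0.102020)·(1.142197 - 1.219781)/(0.102020 - (0.613743)) = 1.126730; f(z_4) = 0.011682

1.12673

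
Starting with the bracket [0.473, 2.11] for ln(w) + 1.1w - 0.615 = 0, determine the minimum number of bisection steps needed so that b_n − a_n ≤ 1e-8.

28

Initial width b − a = 2.11 − 0.473 = 1.637000.
After n steps the width is (b−a)/2^n; need (b−a)/2^n ≤ 1e-8.
So n ≥ log₂(1.637000/1e-8) = log₂(163700000.0000) ≈ 27.2865.
Hence n = 28.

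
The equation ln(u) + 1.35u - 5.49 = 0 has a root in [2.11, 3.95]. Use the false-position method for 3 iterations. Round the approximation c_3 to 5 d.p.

3.20416

False-position update: c = (a·f(b) − b·f(a))/(f(b) − f(a)); replace the endpoint whose sign matches f(c).
f(2.110000) = -1.894812, f(3.950000) = 1.216216
step 1: c = 3.230676, f(c) = 0.044104 > 0 → new bracket [2.110000, 3.230676]
step 2: c = 3.205184, f(c) = 0.001768 > 0 → new bracket [2.110000, 3.205184]
step 3: c = 3.204163, f(c) = 0.000071 > 0 → new bracket [2.110000, 3.204163]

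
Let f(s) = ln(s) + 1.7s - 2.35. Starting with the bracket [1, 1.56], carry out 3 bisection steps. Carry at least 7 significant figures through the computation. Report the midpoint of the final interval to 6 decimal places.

f(1.000000) = -0.650000, f(1.560000) = 0.746686 (opposite signs)
step 1: m = 1.280000, f(m) = 0.072860 > 0 → root in [1.000000, 1.280000]
step 2: m = 1.140000, f(m) = -0.280972 < 0 → root in [1.140000, 1.280000]
step 3: m = 1.210000, f(m) = -0.102380 < 0 → root in [1.210000, 1.280000]
Midpoint of [1.210000, 1.280000] = 1.245000

1.245000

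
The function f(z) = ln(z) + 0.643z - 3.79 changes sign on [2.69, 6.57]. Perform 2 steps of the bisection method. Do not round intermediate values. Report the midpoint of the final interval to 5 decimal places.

f(2.690000) = -1.070789, f(6.570000) = 2.317024 (opposite signs)
step 1: m = 4.630000, f(m) = 0.719647 > 0 → root in [2.690000, 4.630000]
step 2: m = 3.660000, f(m) = -0.139157 < 0 → root in [3.660000, 4.630000]
Midpoint of [3.660000, 4.630000] = 4.145000

4.14500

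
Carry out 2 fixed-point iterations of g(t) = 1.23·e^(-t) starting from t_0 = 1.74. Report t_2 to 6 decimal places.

0.991163

t_1 = g(1.740000) = 0.215890
t_2 = g(0.215890) = 0.991163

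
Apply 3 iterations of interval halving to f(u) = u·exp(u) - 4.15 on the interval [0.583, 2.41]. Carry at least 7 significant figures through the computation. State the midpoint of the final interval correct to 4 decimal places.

f(0.583000) = -3.105611, f(2.410000) = 22.682846 (opposite signs)
step 1: m = 1.496500, f(m) = 2.533415 > 0 → root in [0.583000, 1.496500]
step 2: m = 1.039750, f(m) = -1.209057 < 0 → root in [1.039750, 1.496500]
step 3: m = 1.268125, f(m) = 0.357147 > 0 → root in [1.039750, 1.268125]
Midpoint of [1.039750, 1.268125] = 1.153938

1.1539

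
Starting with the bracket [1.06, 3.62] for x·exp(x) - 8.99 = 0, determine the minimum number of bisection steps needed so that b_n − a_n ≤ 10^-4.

15

Initial width b − a = 3.62 − 1.06 = 2.560000.
After n steps the width is (b−a)/2^n; need (b−a)/2^n ≤ 10^-4.
So n ≥ log₂(2.560000/10^-4) = log₂(25600.0000) ≈ 14.6439.
Hence n = 15.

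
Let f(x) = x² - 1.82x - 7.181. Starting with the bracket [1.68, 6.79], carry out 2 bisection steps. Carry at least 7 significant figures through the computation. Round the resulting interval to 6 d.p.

[2.957500, 4.235000]

f(1.680000) = -7.416200, f(6.790000) = 26.565300 (opposite signs)
step 1: m = 4.235000, f(m) = 3.046525 > 0 → root in [1.680000, 4.235000]
step 2: m = 2.957500, f(m) = -3.816844 < 0 → root in [2.957500, 4.235000]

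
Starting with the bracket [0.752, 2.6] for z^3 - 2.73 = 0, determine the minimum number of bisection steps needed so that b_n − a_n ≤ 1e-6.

21

Initial width b − a = 2.6 − 0.752 = 1.848000.
After n steps the width is (b−a)/2^n; need (b−a)/2^n ≤ 1e-6.
So n ≥ log₂(1.848000/1e-6) = log₂(1848000.0000) ≈ 20.8175.
Hence n = 21.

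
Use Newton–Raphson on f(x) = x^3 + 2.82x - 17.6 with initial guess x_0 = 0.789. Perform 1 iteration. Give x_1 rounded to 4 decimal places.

3.9642

Newton update: x ← x − f(x)/f'(x).
f'(x) = 3x^2 + 2.82
x_0 = 0.789000: f = -14.883851, f' = 4.687563 → x_1 = 0.789000 - (-14.883851)/(4.687563) = 3.964179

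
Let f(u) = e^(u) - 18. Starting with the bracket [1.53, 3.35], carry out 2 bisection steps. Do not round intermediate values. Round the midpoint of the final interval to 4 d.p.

f(1.530000) = -13.381823, f(3.350000) = 10.502734 (opposite signs)
step 1: m = 2.440000, f(m) = -6.526959 < 0 → root in [2.440000, 3.350000]
step 2: m = 2.895000, f(m) = 0.083501 > 0 → root in [2.440000, 2.895000]
Midpoint of [2.440000, 2.895000] = 2.667500

2.6675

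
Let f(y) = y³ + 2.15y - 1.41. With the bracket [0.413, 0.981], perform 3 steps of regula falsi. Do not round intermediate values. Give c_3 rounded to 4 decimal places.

0.5681

f(0.413000) = -0.451605, f(0.981000) = 1.643226
step 1: c = 0.535450, f(c) = -0.105266 < 0 → new bracket [0.535450, 0.981000]
step 2: c = 0.562274, f(c) = -0.023348 < 0 → new bracket [0.562274, 0.981000]
step 3: c = 0.568140, f(c) = -0.005114 < 0 → new bracket [0.568140, 0.981000]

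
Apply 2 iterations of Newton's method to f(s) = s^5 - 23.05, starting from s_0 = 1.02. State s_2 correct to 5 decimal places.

f'(s) = 5s^4
s_0 = 1.020000: f = -21.945919, f' = 5.412161 → s_1 = 1.020000 - (-21.945919)/(5.412161) = 5.074927
s_1 = 5.074927: f = 3343.221769, f' = 3316.571346 → s_2 = 5.074927 - (3343.221769)/(3316.571346) = 4.066892

4.06689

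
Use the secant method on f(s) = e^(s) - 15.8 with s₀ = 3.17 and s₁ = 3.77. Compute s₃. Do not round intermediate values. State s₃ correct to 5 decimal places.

Secant update: s_(k+1) = s_k − f(s_k)·(s_k − s_(k-1))/(f(s_k) − f(s_(k-1))).
f(s_0) = 8.007484, f(s_1) = 27.580065
s_2 = 3.770000 - (27.580065)·(3.770000 - 3.170000)/(27.580065 - (8.007484)) = 2.924530; f(s_2) = 2.825461
s_3 = 2.924530 - (2.825461)·(2.924530 - 3.770000)/(2.825461 - (27.580065)) = 2.828029; f(s_3) = 1.112086

2.82803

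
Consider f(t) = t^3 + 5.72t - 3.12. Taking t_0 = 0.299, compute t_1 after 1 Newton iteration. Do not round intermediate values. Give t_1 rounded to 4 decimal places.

0.5300

f'(t) = 3t^2 + 5.72
t_0 = 0.299000: f = -1.382989, f' = 5.988203 → t_1 = 0.299000 - (-1.382989)/(5.988203) = 0.529952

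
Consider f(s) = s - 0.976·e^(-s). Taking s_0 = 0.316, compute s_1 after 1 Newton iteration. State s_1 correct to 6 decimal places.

0.547112

Newton update: s ← s − f(s)/f'(s).
f'(s) = 1 + 0.976·e^(-s)
s_0 = 0.316000: f = -0.395562, f' = 1.711562 → s_1 = 0.316000 - (-0.395562)/(1.711562) = 0.547112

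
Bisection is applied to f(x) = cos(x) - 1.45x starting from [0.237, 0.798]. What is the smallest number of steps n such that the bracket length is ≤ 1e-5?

Initial width b − a = 0.798 − 0.237 = 0.561000.
After n steps the width is (b−a)/2^n; need (b−a)/2^n ≤ 1e-5.
So n ≥ log₂(0.561000/1e-5) = log₂(56100.0000) ≈ 15.7757.
Hence n = 16.

16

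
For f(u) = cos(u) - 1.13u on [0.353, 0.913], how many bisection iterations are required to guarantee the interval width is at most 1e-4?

13

Initial width b − a = 0.913 − 0.353 = 0.560000.
After n steps the width is (b−a)/2^n; need (b−a)/2^n ≤ 1e-4.
So n ≥ log₂(0.560000/1e-4) = log₂(5600.0000) ≈ 12.4512.
Hence n = 13.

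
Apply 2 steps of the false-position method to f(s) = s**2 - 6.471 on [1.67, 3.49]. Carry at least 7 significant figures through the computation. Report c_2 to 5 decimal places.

f(1.670000) = -3.682100, f(3.490000) = 5.709100
step 1: c = 2.383585, f(c) = -0.789521 < 0 → new bracket [2.383585, 3.490000]
step 2: c = 2.518004, f(c) = -0.130655 < 0 → new bracket [2.518004, 3.490000]

2.51800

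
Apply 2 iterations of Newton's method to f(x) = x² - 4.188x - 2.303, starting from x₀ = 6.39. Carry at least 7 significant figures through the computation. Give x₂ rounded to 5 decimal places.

f'(x) = 2x - 4.188
x_0 = 6.390000: f = 11.767780, f' = 8.592000 → x_1 = 6.390000 - (11.767780)/(8.592000) = 5.020379
x_1 = 5.020379: f = 1.875861, f' = 5.852759 → x_2 = 5.020379 - (1.875861)/(5.852759) = 4.699871

4.69987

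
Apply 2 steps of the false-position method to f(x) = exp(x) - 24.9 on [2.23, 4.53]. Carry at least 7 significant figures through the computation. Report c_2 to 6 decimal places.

2.912672

False-position update: c = (a·f(b) − b·f(a))/(f(b) − f(a)); replace the endpoint whose sign matches f(c).
f(2.230000) = -15.600134, f(4.530000) = 67.858561
step 1: c = 2.659917, f(c) = -10.604898 < 0 → new bracket [2.659917, 4.530000]
step 2: c = 2.912672, f(c) = -6.494085 < 0 → new bracket [2.912672, 4.530000]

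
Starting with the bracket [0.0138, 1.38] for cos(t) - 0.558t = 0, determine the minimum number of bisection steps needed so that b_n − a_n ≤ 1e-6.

21

Initial width b − a = 1.38 − 0.0138 = 1.366200.
After n steps the width is (b−a)/2^n; need (b−a)/2^n ≤ 1e-6.
So n ≥ log₂(1.366200/1e-6) = log₂(1366200.0000) ≈ 20.3817.
Hence n = 21.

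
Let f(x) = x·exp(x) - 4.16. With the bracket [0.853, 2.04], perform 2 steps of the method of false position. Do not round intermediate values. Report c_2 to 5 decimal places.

f(0.853000) = -2.158285, f(2.040000) = 11.528843
step 1: c = 1.040175, f(c) = -1.216606 < 0 → new bracket [1.040175, 2.040000]
step 2: c = 1.135612, f(c) = -0.624750 < 0 → new bracket [1.135612, 2.040000]

1.13561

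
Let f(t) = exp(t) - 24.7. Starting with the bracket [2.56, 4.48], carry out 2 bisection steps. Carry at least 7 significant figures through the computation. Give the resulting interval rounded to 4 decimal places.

f(2.560000) = -11.764183, f(4.480000) = 63.534673 (opposite signs)
step 1: m = 3.520000, f(m) = 9.084428 > 0 → root in [2.560000, 3.520000]
step 2: m = 3.040000, f(m) = -3.794757 < 0 → root in [3.040000, 3.520000]

[3.0400, 3.5200]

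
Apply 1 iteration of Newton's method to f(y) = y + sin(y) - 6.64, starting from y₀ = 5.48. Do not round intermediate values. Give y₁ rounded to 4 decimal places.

f'(y) = 1 + cos(y)
y_0 = 5.480000: f = -1.879572, f' = 1.694418 → y_1 = 5.480000 - (-1.879572)/(1.694418) = 6.589273

6.5893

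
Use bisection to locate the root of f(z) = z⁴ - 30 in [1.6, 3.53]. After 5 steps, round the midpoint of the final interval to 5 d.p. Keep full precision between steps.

2.35391

f(1.600000) = -23.446400, f(3.530000) = 125.274029 (opposite signs)
step 1: m = 2.565000, f(m) = 13.286202 > 0 → root in [1.600000, 2.565000]
step 2: m = 2.082500, f(m) = -11.192112 < 0 → root in [2.082500, 2.565000]
step 3: m = 2.323750, f(m) = -0.842008 < 0 → root in [2.323750, 2.565000]
step 4: m = 2.444375, f(m) = 5.700256 > 0 → root in [2.323750, 2.444375]
step 5: m = 2.384062, f(m) = 2.305060 > 0 → root in [2.323750, 2.384062]
Midpoint of [2.323750, 2.384062] = 2.353906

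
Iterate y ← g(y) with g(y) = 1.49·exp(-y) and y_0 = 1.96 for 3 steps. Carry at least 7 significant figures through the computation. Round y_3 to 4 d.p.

y_1 = g(1.960000) = 0.209879
y_2 = g(0.209879) = 1.207917
y_3 = g(1.207917) = 0.445241

0.4452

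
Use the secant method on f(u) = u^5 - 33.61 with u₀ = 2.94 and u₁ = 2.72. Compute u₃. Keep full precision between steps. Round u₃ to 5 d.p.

2.17228

f(u_0) = 186.042754, f(u_1) = 115.272797
u_2 = 2.720000 - (115.272797)·(2.720000 - 2.940000)/(115.272797 - (186.042754)) = 2.361656; f(u_2) = 39.855401
u_3 = 2.361656 - (39.855401)·(2.361656 - 2.720000)/(39.855401 - (115.272797)) = 2.172283; f(u_3) = 14.760708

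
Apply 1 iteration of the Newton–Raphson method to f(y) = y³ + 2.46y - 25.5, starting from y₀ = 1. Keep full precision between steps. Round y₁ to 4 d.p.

Newton update: y ← y − f(y)/f'(y).
f'(y) = 3y² + 2.46
y_0 = 1.000000: f = -22.040000, f' = 5.460000 → y_1 = 1.000000 - (-22.040000)/(5.460000) = 5.036630

5.0366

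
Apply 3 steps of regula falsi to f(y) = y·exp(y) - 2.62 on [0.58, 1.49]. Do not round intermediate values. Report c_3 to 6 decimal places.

f(0.580000) = -1.584098, f(1.490000) = 3.991272
step 1: c = 0.838553, f(c) = -0.680412 < 0 → new bracket [0.838553, 1.490000]
step 2: c = 0.933434, f(c) = -0.246066 < 0 → new bracket [0.933434, 1.490000]
step 3: c = 0.965754, f(c) = -0.083189 < 0 → new bracket [0.965754, 1.490000]

0.965754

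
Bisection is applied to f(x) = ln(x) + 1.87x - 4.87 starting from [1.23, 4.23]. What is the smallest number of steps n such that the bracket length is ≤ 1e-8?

29

Initial width b − a = 4.23 − 1.23 = 3.000000.
After n steps the width is (b−a)/2^n; need (b−a)/2^n ≤ 1e-8.
So n ≥ log₂(3.000000/1e-8) = log₂(300000000.0000) ≈ 28.1604.
Hence n = 29.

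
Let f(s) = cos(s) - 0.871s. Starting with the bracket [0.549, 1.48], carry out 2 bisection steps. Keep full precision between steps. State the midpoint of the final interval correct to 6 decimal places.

f(0.549000) = 0.374868, f(1.480000) = -1.198408 (opposite signs)
step 1: m = 1.014500, f(m) = -0.355585 < 0 → root in [0.549000, 1.014500]
step 2: m = 0.781750, f(m) = 0.028777 > 0 → root in [0.781750, 1.014500]
Midpoint of [0.781750, 1.014500] = 0.898125

0.898125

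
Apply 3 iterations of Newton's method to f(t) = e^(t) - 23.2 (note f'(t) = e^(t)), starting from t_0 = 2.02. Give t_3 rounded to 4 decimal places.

3.1956

t_0 = 2.020000: f = -15.661675, f' = 7.538325 → t_1 = 2.020000 - (-15.661675)/(7.538325) = 4.097607
t_1 = 4.097607: f = 36.996053, f' = 60.196053 → t_2 = 4.097607 - (36.996053)/(60.196053) = 3.483014
t_2 = 3.483014: f = 9.357707, f' = 32.557707 → t_3 = 3.483014 - (9.357707)/(32.557707) = 3.195595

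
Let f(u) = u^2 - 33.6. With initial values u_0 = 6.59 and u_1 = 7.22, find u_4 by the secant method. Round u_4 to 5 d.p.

5.79661

f(u_0) = 9.828100, f(u_1) = 18.528400
u_2 = 7.220000 - (18.528400)·(7.220000 - 6.590000)/(18.528400 - (9.828100)) = 5.878335; f(u_2) = 0.954817
u_3 = 5.878335 - (0.954817)·(5.878335 - 7.220000)/(0.954817 - (18.528400)) = 5.805438; f(u_3) = 0.103116
u_4 = 5.805438 - (0.103116)·(5.805438 - 5.878335)/(0.103116 - (0.954817)) = 5.796613; f(u_4) = 0.000721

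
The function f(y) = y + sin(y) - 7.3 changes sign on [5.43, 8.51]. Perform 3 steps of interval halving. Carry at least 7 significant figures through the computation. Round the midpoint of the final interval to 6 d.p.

6.777500

f(5.430000) = -2.623379, f(8.510000) = 2.002427 (opposite signs)
step 1: m = 6.970000, f(m) = 0.304077 > 0 → root in [5.430000, 6.970000]
step 2: m = 6.200000, f(m) = -1.183089 < 0 → root in [6.200000, 6.970000]
step 3: m = 6.585000, f(m) = -0.417747 < 0 → root in [6.585000, 6.970000]
Midpoint of [6.585000, 6.970000] = 6.777500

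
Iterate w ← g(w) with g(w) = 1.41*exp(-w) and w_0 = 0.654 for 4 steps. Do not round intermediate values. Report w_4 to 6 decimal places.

0.688920

w_1 = g(0.654000) = 0.733146
w_2 = g(0.733146) = 0.677357
w_3 = g(0.677357) = 0.716220
w_4 = g(0.716220) = 0.688920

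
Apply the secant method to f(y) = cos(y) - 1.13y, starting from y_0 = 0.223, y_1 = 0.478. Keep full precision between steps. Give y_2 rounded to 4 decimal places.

f(y_0) = 0.723248, f(y_1) = 0.347777
y_2 = 0.478000 - (0.347777)·(0.478000 - 0.223000)/(0.347777 - (0.723248)) = 0.714191; f(y_2) = -0.051413

0.7142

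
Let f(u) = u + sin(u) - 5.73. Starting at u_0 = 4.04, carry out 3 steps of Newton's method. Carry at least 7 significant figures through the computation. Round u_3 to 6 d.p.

9.502716

Newton update: u ← u − f(u)/f'(u).
f'(u) = 1 + cos(u)
u_0 = 4.040000: f = -2.472336, f' = 0.377143 → u_1 = 4.040000 - (-2.472336)/(0.377143) = 10.595429
u_1 = 10.595429: f = 3.944425, f' = 0.610448 → u_2 = 10.595429 - (3.944425)/(0.610448) = 4.133905
u_2 = 4.133905: f = -2.433387, f' = 0.453245 → u_3 = 4.133905 - (-2.433387)/(0.453245) = 9.502716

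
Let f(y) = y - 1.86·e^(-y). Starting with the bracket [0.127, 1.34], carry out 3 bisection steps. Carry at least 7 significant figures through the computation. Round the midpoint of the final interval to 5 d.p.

f(0.127000) = -1.511165, f(1.340000) = 0.852967 (opposite signs)
step 1: m = 0.733500, f(m) = -0.159719 < 0 → root in [0.733500, 1.340000]
step 2: m = 1.036750, f(m) = 0.377184 > 0 → root in [0.733500, 1.036750]
step 3: m = 0.885125, f(m) = 0.117573 > 0 → root in [0.733500, 0.885125]
Midpoint of [0.733500, 0.885125] = 0.809313

0.80931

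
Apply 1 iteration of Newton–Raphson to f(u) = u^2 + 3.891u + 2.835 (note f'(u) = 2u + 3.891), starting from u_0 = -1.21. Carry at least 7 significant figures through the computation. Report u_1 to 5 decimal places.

u_0 = -1.210000: f = -0.409010, f' = 1.471000 → u_1 = -1.210000 - (-0.409010)/(1.471000) = -0.931951

-0.93195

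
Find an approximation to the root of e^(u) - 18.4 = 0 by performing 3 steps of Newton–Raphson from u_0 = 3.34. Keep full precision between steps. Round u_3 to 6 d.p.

f'(u) = e^(u)
u_0 = 3.340000: f = 9.819127, f' = 28.219127 → u_1 = 3.340000 - (9.819127)/(28.219127) = 2.992040
u_1 = 2.992040: f = 1.526291, f' = 19.926291 → u_2 = 2.992040 - (1.526291)/(19.926291) = 2.915443
u_2 = 2.915443: f = 0.056990, f' = 18.456990 → u_3 = 2.915443 - (0.056990)/(18.456990) = 2.912355

2.912355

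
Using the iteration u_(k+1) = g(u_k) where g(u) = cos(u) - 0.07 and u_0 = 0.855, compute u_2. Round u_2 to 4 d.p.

0.7630

u_1 = g(0.855000) = 0.586219
u_2 = g(0.586219) = 0.763039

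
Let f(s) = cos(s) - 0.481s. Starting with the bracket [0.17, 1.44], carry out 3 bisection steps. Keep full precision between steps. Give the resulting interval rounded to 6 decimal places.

f(0.170000) = 0.903815, f(1.440000) = -0.562216 (opposite signs)
step 1: m = 0.805000, f(m) = 0.305906 > 0 → root in [0.805000, 1.440000]
step 2: m = 1.122500, f(m) = -0.106492 < 0 → root in [0.805000, 1.122500]
step 3: m = 0.963750, f(m) = 0.106880 > 0 → root in [0.963750, 1.122500]

[0.963750, 1.122500]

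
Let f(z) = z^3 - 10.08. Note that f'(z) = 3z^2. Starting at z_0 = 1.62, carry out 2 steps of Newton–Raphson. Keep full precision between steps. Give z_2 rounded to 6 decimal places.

2.176654

z_0 = 1.620000: f = -5.828472, f' = 7.873200 → z_1 = 1.620000 - (-5.828472)/(7.873200) = 2.360293
z_1 = 2.360293: f = 3.069146, f' = 16.712944 → z_2 = 2.360293 - (3.069146)/(16.712944) = 2.176654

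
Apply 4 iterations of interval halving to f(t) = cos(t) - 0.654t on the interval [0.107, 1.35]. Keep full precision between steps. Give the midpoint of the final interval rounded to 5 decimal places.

0.92272

f(0.107000) = 0.924303, f(1.350000) = -0.663893 (opposite signs)
step 1: m = 0.728500, f(m) = 0.269735 > 0 → root in [0.728500, 1.350000]
step 2: m = 1.039250, f(m) = -0.172803 < 0 → root in [0.728500, 1.039250]
step 3: m = 0.883875, f(m) = 0.056106 > 0 → root in [0.883875, 1.039250]
step 4: m = 0.961562, f(m) = -0.056623 < 0 → root in [0.883875, 0.961562]
Midpoint of [0.883875, 0.961562] = 0.922719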